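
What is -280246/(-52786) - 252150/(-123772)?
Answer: 11999149453/1633357198 ≈ 7.3463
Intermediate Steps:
-280246/(-52786) - 252150/(-123772) = -280246*(-1/52786) - 252150*(-1/123772) = 140123/26393 + 126075/61886 = 11999149453/1633357198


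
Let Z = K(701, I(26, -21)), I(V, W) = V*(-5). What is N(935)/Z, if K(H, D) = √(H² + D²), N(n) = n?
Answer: 935*√508301/508301 ≈ 1.3114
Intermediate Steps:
I(V, W) = -5*V
K(H, D) = √(D² + H²)
Z = √508301 (Z = √((-5*26)² + 701²) = √((-130)² + 491401) = √(16900 + 491401) = √508301 ≈ 712.95)
N(935)/Z = 935/(√508301) = 935*(√508301/508301) = 935*√508301/508301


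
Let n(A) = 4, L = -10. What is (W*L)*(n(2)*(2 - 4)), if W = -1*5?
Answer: -400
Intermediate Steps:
W = -5
(W*L)*(n(2)*(2 - 4)) = (-5*(-10))*(4*(2 - 4)) = 50*(4*(-2)) = 50*(-8) = -400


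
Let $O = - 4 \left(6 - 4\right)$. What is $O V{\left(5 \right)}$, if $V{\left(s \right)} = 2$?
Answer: $-16$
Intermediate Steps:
$O = -8$ ($O = \left(-4\right) 2 = -8$)
$O V{\left(5 \right)} = \left(-8\right) 2 = -16$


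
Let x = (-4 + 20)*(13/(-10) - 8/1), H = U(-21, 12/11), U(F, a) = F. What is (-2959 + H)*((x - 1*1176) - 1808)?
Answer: 9335744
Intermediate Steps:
H = -21
x = -744/5 (x = 16*(13*(-⅒) - 8*1) = 16*(-13/10 - 8) = 16*(-93/10) = -744/5 ≈ -148.80)
(-2959 + H)*((x - 1*1176) - 1808) = (-2959 - 21)*((-744/5 - 1*1176) - 1808) = -2980*((-744/5 - 1176) - 1808) = -2980*(-6624/5 - 1808) = -2980*(-15664/5) = 9335744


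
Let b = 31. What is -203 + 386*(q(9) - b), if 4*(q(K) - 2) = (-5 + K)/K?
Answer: -102187/9 ≈ -11354.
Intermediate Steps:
q(K) = 2 + (-5 + K)/(4*K) (q(K) = 2 + ((-5 + K)/K)/4 = 2 + (-5 + K)/(4*K))
-203 + 386*(q(9) - b) = -203 + 386*((1/4)*(-5 + 9*9)/9 - 1*31) = -203 + 386*((1/4)*(1/9)*(-5 + 81) - 31) = -203 + 386*((1/4)*(1/9)*76 - 31) = -203 + 386*(19/9 - 31) = -203 + 386*(-260/9) = -203 - 100360/9 = -102187/9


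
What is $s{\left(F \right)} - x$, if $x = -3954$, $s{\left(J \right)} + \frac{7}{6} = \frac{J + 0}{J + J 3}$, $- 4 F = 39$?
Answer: $\frac{47437}{12} \approx 3953.1$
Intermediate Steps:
$F = - \frac{39}{4}$ ($F = \left(- \frac{1}{4}\right) 39 = - \frac{39}{4} \approx -9.75$)
$s{\left(J \right)} = - \frac{11}{12}$ ($s{\left(J \right)} = - \frac{7}{6} + \frac{J + 0}{J + J 3} = - \frac{7}{6} + \frac{J}{J + 3 J} = - \frac{7}{6} + \frac{J}{4 J} = - \frac{7}{6} + J \frac{1}{4 J} = - \frac{7}{6} + \frac{1}{4} = - \frac{11}{12}$)
$s{\left(F \right)} - x = - \frac{11}{12} - -3954 = - \frac{11}{12} + 3954 = \frac{47437}{12}$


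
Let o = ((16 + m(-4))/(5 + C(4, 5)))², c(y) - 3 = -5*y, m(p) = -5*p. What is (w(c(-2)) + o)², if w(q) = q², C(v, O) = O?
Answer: 20693401/625 ≈ 33109.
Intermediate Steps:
c(y) = 3 - 5*y
o = 324/25 (o = ((16 - 5*(-4))/(5 + 5))² = ((16 + 20)/10)² = (36*(⅒))² = (18/5)² = 324/25 ≈ 12.960)
(w(c(-2)) + o)² = ((3 - 5*(-2))² + 324/25)² = ((3 + 10)² + 324/25)² = (13² + 324/25)² = (169 + 324/25)² = (4549/25)² = 20693401/625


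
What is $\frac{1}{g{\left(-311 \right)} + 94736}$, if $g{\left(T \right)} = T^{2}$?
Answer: $\frac{1}{191457} \approx 5.2231 \cdot 10^{-6}$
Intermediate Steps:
$\frac{1}{g{\left(-311 \right)} + 94736} = \frac{1}{\left(-311\right)^{2} + 94736} = \frac{1}{96721 + 94736} = \frac{1}{191457}$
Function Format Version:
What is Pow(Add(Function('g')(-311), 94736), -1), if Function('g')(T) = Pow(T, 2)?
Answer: Rational(1, 191457) ≈ 5.2231e-6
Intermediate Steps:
Pow(Add(Function('g')(-311), 94736), -1) = Pow(Add(Pow(-311, 2), 94736), -1) = Pow(Add(96721, 94736), -1) = Pow(191457, -1) = Rational(1, 191457)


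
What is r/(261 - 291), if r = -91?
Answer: 91/30 ≈ 3.0333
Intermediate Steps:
r/(261 - 291) = -91/(261 - 291) = -91/(-30) = -1/30*(-91) = 91/30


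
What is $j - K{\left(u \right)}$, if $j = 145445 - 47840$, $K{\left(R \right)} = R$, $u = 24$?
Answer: $97581$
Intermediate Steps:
$j = 97605$
$j - K{\left(u \right)} = 97605 - 24 = 97581$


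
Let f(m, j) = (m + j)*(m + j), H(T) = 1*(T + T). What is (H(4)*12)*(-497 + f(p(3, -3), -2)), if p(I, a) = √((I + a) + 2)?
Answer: -47136 - 384*√2 ≈ -47679.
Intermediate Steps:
p(I, a) = √(2 + I + a)
H(T) = 2*T (H(T) = 1*(2*T) = 2*T)
f(m, j) = (j + m)² (f(m, j) = (j + m)*(j + m) = (j + m)²)
(H(4)*12)*(-497 + f(p(3, -3), -2)) = ((2*4)*12)*(-497 + (-2 + √(2 + 3 - 3))²) = (8*12)*(-497 + (-2 + √2)²) = 96*(-497 + (-2 + √2)²) = -47712 + 96*(-2 + √2)²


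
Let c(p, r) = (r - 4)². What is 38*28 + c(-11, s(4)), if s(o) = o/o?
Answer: 1073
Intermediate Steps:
s(o) = 1
c(p, r) = (-4 + r)²
38*28 + c(-11, s(4)) = 38*28 + (-4 + 1)² = 1064 + (-3)² = 1064 + 9 = 1073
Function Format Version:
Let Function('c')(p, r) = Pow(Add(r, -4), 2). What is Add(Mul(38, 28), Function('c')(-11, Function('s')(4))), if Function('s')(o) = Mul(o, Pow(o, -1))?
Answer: 1073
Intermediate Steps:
Function('s')(o) = 1
Function('c')(p, r) = Pow(Add(-4, r), 2)
Add(Mul(38, 28), Function('c')(-11, Function('s')(4))) = Add(Mul(38, 28), Pow(Add(-4, 1), 2)) = Add(1064, Pow(-3, 2)) = Add(1064, 9) = 1073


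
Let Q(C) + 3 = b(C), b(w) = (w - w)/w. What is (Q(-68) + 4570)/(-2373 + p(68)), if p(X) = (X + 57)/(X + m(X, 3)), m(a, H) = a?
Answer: -621112/322603 ≈ -1.9253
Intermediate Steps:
b(w) = 0 (b(w) = 0/w = 0)
p(X) = (57 + X)/(2*X) (p(X) = (X + 57)/(X + X) = (57 + X)/((2*X)) = (57 + X)*(1/(2*X)) = (57 + X)/(2*X))
Q(C) = -3 (Q(C) = -3 + 0 = -3)
(Q(-68) + 4570)/(-2373 + p(68)) = (-3 + 4570)/(-2373 + (½)*(57 + 68)/68) = 4567/(-2373 + (½)*(1/68)*125) = 4567/(-2373 + 125/136) = 4567/(-322603/136) = 4567*(-136/322603) = -621112/322603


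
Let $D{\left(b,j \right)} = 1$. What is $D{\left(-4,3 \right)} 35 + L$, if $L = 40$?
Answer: $75$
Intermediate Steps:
$D{\left(-4,3 \right)} 35 + L = 1 \cdot 35 + 40 = 35 + 40 = 75$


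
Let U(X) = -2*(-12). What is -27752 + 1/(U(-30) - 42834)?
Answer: -1188063121/42810 ≈ -27752.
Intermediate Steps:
U(X) = 24
-27752 + 1/(U(-30) - 42834) = -27752 + 1/(24 - 42834) = -27752 + 1/(-42810) = -27752 - 1/42810 = -1188063121/42810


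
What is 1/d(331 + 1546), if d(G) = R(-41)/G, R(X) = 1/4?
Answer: 7508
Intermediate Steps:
R(X) = ¼
d(G) = 1/(4*G)
1/d(331 + 1546) = 1/(1/(4*(331 + 1546))) = 1/((¼)/1877) = 1/((¼)*(1/1877)) = 1/(1/7508) = 7508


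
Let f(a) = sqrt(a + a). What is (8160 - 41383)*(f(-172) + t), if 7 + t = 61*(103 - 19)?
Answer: -170002091 - 66446*I*sqrt(86) ≈ -1.7e+8 - 6.162e+5*I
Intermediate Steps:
f(a) = sqrt(2)*sqrt(a) (f(a) = sqrt(2*a) = sqrt(2)*sqrt(a))
t = 5117 (t = -7 + 61*(103 - 19) = -7 + 61*84 = -7 + 5124 = 5117)
(8160 - 41383)*(f(-172) + t) = (8160 - 41383)*(sqrt(2)*sqrt(-172) + 5117) = -33223*(sqrt(2)*(2*I*sqrt(43)) + 5117) = -33223*(2*I*sqrt(86) + 5117) = -33223*(5117 + 2*I*sqrt(86)) = -170002091 - 66446*I*sqrt(86)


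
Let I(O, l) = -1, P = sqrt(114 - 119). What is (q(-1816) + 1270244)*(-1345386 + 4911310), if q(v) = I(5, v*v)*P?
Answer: 4529593565456 - 3565924*I*sqrt(5) ≈ 4.5296e+12 - 7.9736e+6*I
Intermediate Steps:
P = I*sqrt(5) (P = sqrt(-5) = I*sqrt(5) ≈ 2.2361*I)
q(v) = -I*sqrt(5)
(q(-1816) + 1270244)*(-1345386 + 4911310) = (-I*sqrt(5) + 1270244)*(-1345386 + 4911310) = (1270244 - I*sqrt(5))*3565924 = 4529593565456 - 3565924*I*sqrt(5)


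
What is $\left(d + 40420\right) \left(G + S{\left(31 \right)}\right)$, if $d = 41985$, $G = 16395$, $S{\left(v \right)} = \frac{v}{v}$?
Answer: $1351112380$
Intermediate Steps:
$S{\left(v \right)} = 1$
$\left(d + 40420\right) \left(G + S{\left(31 \right)}\right) = \left(41985 + 40420\right) \left(16395 + 1\right) = 82405 \cdot 16396 = 1351112380$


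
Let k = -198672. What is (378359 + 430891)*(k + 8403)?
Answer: -153975188250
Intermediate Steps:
(378359 + 430891)*(k + 8403) = (378359 + 430891)*(-198672 + 8403) = 809250*(-190269) = -153975188250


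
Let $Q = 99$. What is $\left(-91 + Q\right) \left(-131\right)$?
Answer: $-1048$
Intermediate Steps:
$\left(-91 + Q\right) \left(-131\right) = \left(-91 + 99\right) \left(-131\right) = 8 \left(-131\right) = -1048$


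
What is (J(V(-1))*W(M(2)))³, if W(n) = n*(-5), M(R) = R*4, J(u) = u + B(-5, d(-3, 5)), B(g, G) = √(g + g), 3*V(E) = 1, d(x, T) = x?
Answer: 17216000/27 + 1856000*I*√10/3 ≈ 6.3763e+5 + 1.9564e+6*I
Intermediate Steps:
V(E) = ⅓ (V(E) = (⅓)*1 = ⅓)
B(g, G) = √2*√g (B(g, G) = √(2*g) = √2*√g)
J(u) = u + I*√10 (J(u) = u + √2*√(-5) = u + √2*(I*√5) = u + I*√10)
M(R) = 4*R
W(n) = -5*n
(J(V(-1))*W(M(2)))³ = ((⅓ + I*√10)*(-20*2))³ = ((⅓ + I*√10)*(-5*8))³ = ((⅓ + I*√10)*(-40))³ = (-40/3 - 40*I*√10)³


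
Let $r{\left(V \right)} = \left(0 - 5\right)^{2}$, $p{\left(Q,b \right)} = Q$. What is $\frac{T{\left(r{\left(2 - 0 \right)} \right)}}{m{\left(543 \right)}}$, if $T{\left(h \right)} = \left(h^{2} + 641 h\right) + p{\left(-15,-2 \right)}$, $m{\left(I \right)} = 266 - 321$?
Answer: $- \frac{3327}{11} \approx -302.45$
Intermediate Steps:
$m{\left(I \right)} = -55$ ($m{\left(I \right)} = 266 - 321 = -55$)
$r{\left(V \right)} = 25$ ($r{\left(V \right)} = \left(-5\right)^{2} = 25$)
$T{\left(h \right)} = -15 + h^{2} + 641 h$ ($T{\left(h \right)} = \left(h^{2} + 641 h\right) - 15 = -15 + h^{2} + 641 h$)
$\frac{T{\left(r{\left(2 - 0 \right)} \right)}}{m{\left(543 \right)}} = \frac{-15 + 25^{2} + 641 \cdot 25}{-55} = \left(-15 + 625 + 16025\right) \left(- \frac{1}{55}\right) = 16635 \left(- \frac{1}{55}\right) = - \frac{3327}{11}$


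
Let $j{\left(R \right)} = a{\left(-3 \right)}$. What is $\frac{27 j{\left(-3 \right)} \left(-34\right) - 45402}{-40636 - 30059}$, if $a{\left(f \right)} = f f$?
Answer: $\frac{17888}{23565} \approx 0.75909$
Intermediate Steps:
$a{\left(f \right)} = f^{2}$
$j{\left(R \right)} = 9$ ($j{\left(R \right)} = \left(-3\right)^{2} = 9$)
$\frac{27 j{\left(-3 \right)} \left(-34\right) - 45402}{-40636 - 30059} = \frac{27 \cdot 9 \left(-34\right) - 45402}{-40636 - 30059} = \frac{243 \left(-34\right) - 45402}{-70695} = \left(-8262 - 45402\right) \left(- \frac{1}{70695}\right) = \left(-53664\right) \left(- \frac{1}{70695}\right) = \frac{17888}{23565}$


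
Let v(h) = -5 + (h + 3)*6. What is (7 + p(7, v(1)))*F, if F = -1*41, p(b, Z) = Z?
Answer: -1066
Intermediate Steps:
v(h) = 13 + 6*h (v(h) = -5 + (3 + h)*6 = -5 + (18 + 6*h) = 13 + 6*h)
F = -41
(7 + p(7, v(1)))*F = (7 + (13 + 6*1))*(-41) = (7 + (13 + 6))*(-41) = (7 + 19)*(-41) = 26*(-41) = -1066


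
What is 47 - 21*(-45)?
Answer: 992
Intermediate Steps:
47 - 21*(-45) = 47 + 945 = 992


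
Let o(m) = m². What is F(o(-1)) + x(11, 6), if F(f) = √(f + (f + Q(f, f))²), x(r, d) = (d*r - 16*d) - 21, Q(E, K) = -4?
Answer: -51 + √10 ≈ -47.838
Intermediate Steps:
x(r, d) = -21 - 16*d + d*r (x(r, d) = (-16*d + d*r) - 21 = -21 - 16*d + d*r)
F(f) = √(f + (-4 + f)²) (F(f) = √(f + (f - 4)²) = √(f + (-4 + f)²))
F(o(-1)) + x(11, 6) = √((-1)² + (-4 + (-1)²)²) + (-21 - 16*6 + 6*11) = √(1 + (-4 + 1)²) + (-21 - 96 + 66) = √(1 + (-3)²) - 51 = √(1 + 9) - 51 = √10 - 51 = -51 + √10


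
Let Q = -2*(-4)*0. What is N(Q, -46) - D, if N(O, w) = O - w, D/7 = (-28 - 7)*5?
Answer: 1271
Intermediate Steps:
D = -1225 (D = 7*((-28 - 7)*5) = 7*(-35*5) = 7*(-175) = -1225)
Q = 0 (Q = 8*0 = 0)
N(Q, -46) - D = (0 - 1*(-46)) - 1*(-1225) = (0 + 46) + 1225 = 46 + 1225 = 1271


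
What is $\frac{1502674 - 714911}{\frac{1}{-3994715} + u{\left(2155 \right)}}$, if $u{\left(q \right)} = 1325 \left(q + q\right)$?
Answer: $\frac{3146888672545}{22812818686249} \approx 0.13794$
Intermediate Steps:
$u{\left(q \right)} = 2650 q$ ($u{\left(q \right)} = 1325 \cdot 2 q = 2650 q$)
$\frac{1502674 - 714911}{\frac{1}{-3994715} + u{\left(2155 \right)}} = \frac{1502674 - 714911}{\frac{1}{-3994715} + 2650 \cdot 2155} = \frac{787763}{- \frac{1}{3994715} + 5710750} = \frac{787763}{\frac{22812818686249}{3994715}} = 787763 \cdot \frac{3994715}{22812818686249} = \frac{3146888672545}{22812818686249}$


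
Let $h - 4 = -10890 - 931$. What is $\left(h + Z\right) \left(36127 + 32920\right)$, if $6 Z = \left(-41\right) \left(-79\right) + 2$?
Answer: $- \frac{4671789067}{6} \approx -7.7863 \cdot 10^{8}$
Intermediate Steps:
$h = -11817$ ($h = 4 - 11821 = -11817$)
$Z = \frac{3241}{6}$ ($Z = \frac{\left(-41\right) \left(-79\right) + 2}{6} = \frac{3239 + 2}{6} = \frac{1}{6} \cdot 3241 = \frac{3241}{6} \approx 540.17$)
$\left(h + Z\right) \left(36127 + 32920\right) = \left(-11817 + \frac{3241}{6}\right) \left(36127 + 32920\right) = \left(- \frac{67661}{6}\right) 69047 = - \frac{4671789067}{6}$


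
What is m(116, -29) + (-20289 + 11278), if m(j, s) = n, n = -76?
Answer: -9087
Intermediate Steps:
m(j, s) = -76
m(116, -29) + (-20289 + 11278) = -76 + (-20289 + 11278) = -76 - 9011 = -9087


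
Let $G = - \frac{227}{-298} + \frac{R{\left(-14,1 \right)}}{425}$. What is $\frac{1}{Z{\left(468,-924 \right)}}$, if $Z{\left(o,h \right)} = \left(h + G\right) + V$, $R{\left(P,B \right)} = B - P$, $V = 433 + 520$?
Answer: $\frac{25330}{754759} \approx 0.03356$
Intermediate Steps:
$V = 953$
$G = \frac{20189}{25330}$ ($G = - \frac{227}{-298} + \frac{1 - -14}{425} = \left(-227\right) \left(- \frac{1}{298}\right) + \left(1 + 14\right) \frac{1}{425} = \frac{227}{298} + 15 \cdot \frac{1}{425} = \frac{227}{298} + \frac{3}{85} = \frac{20189}{25330} \approx 0.79704$)
$Z{\left(o,h \right)} = \frac{24159679}{25330} + h$ ($Z{\left(o,h \right)} = \left(h + \frac{20189}{25330}\right) + 953 = \left(\frac{20189}{25330} + h\right) + 953 = \frac{24159679}{25330} + h$)
$\frac{1}{Z{\left(468,-924 \right)}} = \frac{1}{\frac{24159679}{25330} - 924} = \frac{1}{\frac{754759}{25330}} = \frac{25330}{754759}$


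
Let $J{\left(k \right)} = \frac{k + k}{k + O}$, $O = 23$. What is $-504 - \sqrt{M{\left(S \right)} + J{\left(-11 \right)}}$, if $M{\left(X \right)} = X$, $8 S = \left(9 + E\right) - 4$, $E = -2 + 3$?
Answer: $-504 - \frac{i \sqrt{39}}{6} \approx -504.0 - 1.0408 i$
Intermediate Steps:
$E = 1$
$S = \frac{3}{4}$ ($S = \frac{\left(9 + 1\right) - 4}{8} = \frac{10 - 4}{8} = \frac{1}{8} \cdot 6 = \frac{3}{4} \approx 0.75$)
$J{\left(k \right)} = \frac{2 k}{23 + k}$ ($J{\left(k \right)} = \frac{k + k}{k + 23} = \frac{2 k}{23 + k}$)
$-504 - \sqrt{M{\left(S \right)} + J{\left(-11 \right)}} = -504 - \sqrt{\frac{3}{4} + 2 \left(-11\right) \frac{1}{23 - 11}} = -504 - \sqrt{\frac{3}{4} + 2 \left(-11\right) \frac{1}{12}} = -504 - \sqrt{\frac{3}{4} - \frac{11}{6}} = -504 - \sqrt{- \frac{13}{12}} = -504 - \frac{i \sqrt{39}}{6}$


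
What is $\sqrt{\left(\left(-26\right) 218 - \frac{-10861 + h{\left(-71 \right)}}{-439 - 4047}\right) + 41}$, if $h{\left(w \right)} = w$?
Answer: $\frac{i \sqrt{28321972961}}{2243} \approx 75.03 i$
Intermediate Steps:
$\sqrt{\left(\left(-26\right) 218 - \frac{-10861 + h{\left(-71 \right)}}{-439 - 4047}\right) + 41} = \sqrt{\left(\left(-26\right) 218 - \frac{-10861 - 71}{-439 - 4047}\right) + 41} = \sqrt{\left(-5668 - - \frac{10932}{-4486}\right) + 41} = \sqrt{\left(-5668 - \left(-10932\right) \left(- \frac{1}{4486}\right)\right) + 41} = \sqrt{\left(-5668 - \frac{5466}{2243}\right) + 41} = \sqrt{- \frac{12718790}{2243} + 41} = \sqrt{- \frac{12626827}{2243}} = \frac{i \sqrt{28321972961}}{2243}$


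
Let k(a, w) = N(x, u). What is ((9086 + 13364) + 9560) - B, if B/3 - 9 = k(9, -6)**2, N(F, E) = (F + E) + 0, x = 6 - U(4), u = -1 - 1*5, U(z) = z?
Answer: 31935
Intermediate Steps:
u = -6 (u = -1 - 5 = -6)
x = 2 (x = 6 - 1*4 = 6 - 4 = 2)
N(F, E) = E + F (N(F, E) = (E + F) + 0 = E + F)
k(a, w) = -4 (k(a, w) = -6 + 2 = -4)
B = 75 (B = 27 + 3*(-4)**2 = 27 + 3*16 = 27 + 48 = 75)
((9086 + 13364) + 9560) - B = ((9086 + 13364) + 9560) - 1*75 = (22450 + 9560) - 75 = 32010 - 75 = 31935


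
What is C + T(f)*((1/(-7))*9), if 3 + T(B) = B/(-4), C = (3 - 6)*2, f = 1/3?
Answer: -57/28 ≈ -2.0357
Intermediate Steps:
f = ⅓ ≈ 0.33333
C = -6 (C = -3*2 = -6)
T(B) = -3 - B/4 (T(B) = -3 + B/(-4) = -3 + B*(-¼) = -3 - B/4)
C + T(f)*((1/(-7))*9) = -6 + (-3 - ¼*⅓)*((1/(-7))*9) = -6 + (-3 - 1/12)*((1*(-⅐))*9) = -6 - (-37)*9/84 = -6 - 37/12*(-9/7) = -6 + 111/28 = -57/28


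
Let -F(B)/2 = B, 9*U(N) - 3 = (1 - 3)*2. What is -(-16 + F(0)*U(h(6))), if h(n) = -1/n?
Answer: 16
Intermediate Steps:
U(N) = -⅑ (U(N) = ⅓ + ((1 - 3)*2)/9 = ⅓ + (-2*2)/9 = ⅓ + (⅑)*(-4) = ⅓ - 4/9 = -⅑)
F(B) = -2*B
-(-16 + F(0)*U(h(6))) = -(-16 - 2*0*(-⅑)) = -(-16 + 0*(-⅑)) = -(-16 + 0) = -1*(-16) = 16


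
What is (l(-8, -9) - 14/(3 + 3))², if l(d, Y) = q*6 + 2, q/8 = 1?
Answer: 20449/9 ≈ 2272.1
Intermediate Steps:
q = 8 (q = 8*1 = 8)
l(d, Y) = 50 (l(d, Y) = 8*6 + 2 = 48 + 2 = 50)
(l(-8, -9) - 14/(3 + 3))² = (50 - 14/(3 + 3))² = (50 - 14/6)² = (50 - 14*⅙)² = (50 - 7/3)² = (143/3)² = 20449/9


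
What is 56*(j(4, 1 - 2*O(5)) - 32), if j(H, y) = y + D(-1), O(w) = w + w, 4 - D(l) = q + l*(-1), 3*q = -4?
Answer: -7840/3 ≈ -2613.3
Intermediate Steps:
q = -4/3 (q = (1/3)*(-4) = -4/3 ≈ -1.3333)
D(l) = 16/3 + l (D(l) = 4 - (-4/3 + l*(-1)) = 4 - (-4/3 - l) = 4 + (4/3 + l) = 16/3 + l)
O(w) = 2*w
j(H, y) = 13/3 + y (j(H, y) = y + (16/3 - 1) = y + 13/3 = 13/3 + y)
56*(j(4, 1 - 2*O(5)) - 32) = 56*((13/3 + (1 - 4*5)) - 32) = 56*((13/3 + (1 - 2*10)) - 32) = 56*((13/3 + (1 - 20)) - 32) = 56*((13/3 - 19) - 32) = 56*(-44/3 - 32) = 56*(-140/3) = -7840/3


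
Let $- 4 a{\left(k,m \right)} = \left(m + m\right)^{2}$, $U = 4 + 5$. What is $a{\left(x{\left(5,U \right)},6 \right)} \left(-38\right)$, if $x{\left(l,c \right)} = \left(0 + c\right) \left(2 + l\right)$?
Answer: $1368$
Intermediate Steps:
$U = 9$
$x{\left(l,c \right)} = c \left(2 + l\right)$
$a{\left(k,m \right)} = - m^{2}$ ($a{\left(k,m \right)} = - \frac{\left(m + m\right)^{2}}{4} = - \frac{\left(2 m\right)^{2}}{4} = - \frac{4 m^{2}}{4} = - m^{2}$)
$a{\left(x{\left(5,U \right)},6 \right)} \left(-38\right) = - 6^{2} \left(-38\right) = \left(-1\right) 36 \left(-38\right) = \left(-36\right) \left(-38\right) = 1368$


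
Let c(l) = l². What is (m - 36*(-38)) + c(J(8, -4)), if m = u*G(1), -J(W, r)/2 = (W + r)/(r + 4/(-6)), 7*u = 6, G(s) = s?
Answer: 67218/49 ≈ 1371.8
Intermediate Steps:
u = 6/7 (u = (⅐)*6 = 6/7 ≈ 0.85714)
J(W, r) = -2*(W + r)/(-⅔ + r) (J(W, r) = -2*(W + r)/(r + 4/(-6)) = -2*(W + r)/(r + 4*(-⅙)) = -2*(W + r)/(r - ⅔) = -2*(W + r)/(-⅔ + r))
m = 6/7 (m = (6/7)*1 = 6/7 ≈ 0.85714)
(m - 36*(-38)) + c(J(8, -4)) = (6/7 - 36*(-38)) + (6*(-1*8 - 1*(-4))/(-2 + 3*(-4)))² = (6/7 + 1368) + (6*(-8 + 4)/(-2 - 12))² = 9582/7 + (6*(-4)/(-14))² = 9582/7 + (6*(-1/14)*(-4))² = 9582/7 + (12/7)² = 9582/7 + 144/49 = 67218/49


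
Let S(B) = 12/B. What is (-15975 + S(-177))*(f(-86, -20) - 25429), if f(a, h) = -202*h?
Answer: 20159752781/59 ≈ 3.4169e+8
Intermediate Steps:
(-15975 + S(-177))*(f(-86, -20) - 25429) = (-15975 + 12/(-177))*(-202*(-20) - 25429) = (-15975 + 12*(-1/177))*(4040 - 25429) = (-15975 - 4/59)*(-21389) = -942529/59*(-21389) = 20159752781/59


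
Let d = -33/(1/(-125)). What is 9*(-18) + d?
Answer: 3963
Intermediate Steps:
d = 4125 (d = -33/(-1/125) = -33*(-125) = 4125)
9*(-18) + d = 9*(-18) + 4125 = -162 + 4125 = 3963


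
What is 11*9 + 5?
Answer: 104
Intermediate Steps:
11*9 + 5 = 99 + 5 = 104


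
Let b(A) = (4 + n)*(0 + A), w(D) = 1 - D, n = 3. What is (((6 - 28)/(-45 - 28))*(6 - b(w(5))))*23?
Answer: 17204/73 ≈ 235.67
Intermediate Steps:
b(A) = 7*A (b(A) = (4 + 3)*(0 + A) = 7*A)
(((6 - 28)/(-45 - 28))*(6 - b(w(5))))*23 = (((6 - 28)/(-45 - 28))*(6 - 7*(1 - 1*5)))*23 = ((-22/(-73))*(6 - 7*(1 - 5)))*23 = ((-22*(-1/73))*(6 - 7*(-4)))*23 = (22*(6 - 1*(-28))/73)*23 = (22*(6 + 28)/73)*23 = ((22/73)*34)*23 = (748/73)*23 = 17204/73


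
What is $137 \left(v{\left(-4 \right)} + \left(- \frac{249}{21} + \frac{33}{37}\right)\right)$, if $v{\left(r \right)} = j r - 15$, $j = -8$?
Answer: $\frac{214131}{259} \approx 826.76$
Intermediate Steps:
$v{\left(r \right)} = -15 - 8 r$ ($v{\left(r \right)} = - 8 r - 15 = -15 - 8 r$)
$137 \left(v{\left(-4 \right)} + \left(- \frac{249}{21} + \frac{33}{37}\right)\right) = 137 \left(\left(-15 - -32\right) + \left(- \frac{249}{21} + \frac{33}{37}\right)\right) = 137 \left(\left(-15 + 32\right) + \left(\left(-249\right) \frac{1}{21} + 33 \cdot \frac{1}{37}\right)\right) = 137 \left(17 + \left(- \frac{83}{7} + \frac{33}{37}\right)\right) = 137 \left(17 - \frac{2840}{259}\right) = 137 \cdot \frac{1563}{259} = \frac{214131}{259}$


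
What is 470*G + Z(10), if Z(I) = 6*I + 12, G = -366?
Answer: -171948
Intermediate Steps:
Z(I) = 12 + 6*I
470*G + Z(10) = 470*(-366) + (12 + 6*10) = -172020 + (12 + 60) = -172020 + 72 = -171948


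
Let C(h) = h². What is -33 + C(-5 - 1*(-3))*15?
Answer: 27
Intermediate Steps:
-33 + C(-5 - 1*(-3))*15 = -33 + (-5 - 1*(-3))²*15 = -33 + (-5 + 3)²*15 = -33 + (-2)²*15 = -33 + 4*15 = -33 + 60 = 27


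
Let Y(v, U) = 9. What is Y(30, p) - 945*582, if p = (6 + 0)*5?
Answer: -549981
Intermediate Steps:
p = 30 (p = 6*5 = 30)
Y(30, p) - 945*582 = 9 - 945*582 = 9 - 549990 = -549981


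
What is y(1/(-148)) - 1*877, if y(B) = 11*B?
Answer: -129807/148 ≈ -877.07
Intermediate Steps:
y(1/(-148)) - 1*877 = 11/(-148) - 1*877 = 11*(-1/148) - 877 = -11/148 - 877 = -129807/148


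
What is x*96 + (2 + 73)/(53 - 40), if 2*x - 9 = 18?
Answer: 16923/13 ≈ 1301.8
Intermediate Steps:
x = 27/2 (x = 9/2 + (½)*18 = 9/2 + 9 = 27/2 ≈ 13.500)
x*96 + (2 + 73)/(53 - 40) = (27/2)*96 + (2 + 73)/(53 - 40) = 1296 + 75/13 = 16923/13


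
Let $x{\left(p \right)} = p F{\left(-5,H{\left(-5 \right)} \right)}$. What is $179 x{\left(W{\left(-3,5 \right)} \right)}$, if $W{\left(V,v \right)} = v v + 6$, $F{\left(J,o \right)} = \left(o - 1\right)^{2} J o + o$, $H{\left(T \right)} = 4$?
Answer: $-976624$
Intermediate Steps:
$F{\left(J,o \right)} = o + J o \left(-1 + o\right)^{2}$ ($F{\left(J,o \right)} = \left(-1 + o\right)^{2} J o + o = J \left(-1 + o\right)^{2} o + o = J o \left(-1 + o\right)^{2} + o = o + J o \left(-1 + o\right)^{2}$)
$W{\left(V,v \right)} = 6 + v^{2}$ ($W{\left(V,v \right)} = v^{2} + 6 = 6 + v^{2}$)
$x{\left(p \right)} = - 176 p$ ($x{\left(p \right)} = p 4 \left(1 - 5 \left(-1 + 4\right)^{2}\right) = p 4 \left(1 - 5 \cdot 3^{2}\right) = p 4 \left(1 - 45\right) = p 4 \left(-44\right) = p \left(-176\right) = - 176 p$)
$179 x{\left(W{\left(-3,5 \right)} \right)} = 179 \left(- 176 \left(6 + 5^{2}\right)\right) = 179 \left(- 176 \left(6 + 25\right)\right) = 179 \left(\left(-176\right) 31\right) = 179 \left(-5456\right) = -976624$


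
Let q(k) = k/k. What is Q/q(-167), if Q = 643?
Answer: 643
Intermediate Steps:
q(k) = 1
Q/q(-167) = 643/1 = 643*1 = 643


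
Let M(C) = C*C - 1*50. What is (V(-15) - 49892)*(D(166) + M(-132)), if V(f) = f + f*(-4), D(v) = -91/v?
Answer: -143758399071/166 ≈ -8.6601e+8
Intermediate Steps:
V(f) = -3*f (V(f) = f - 4*f = -3*f)
M(C) = -50 + C**2 (M(C) = C**2 - 50 = -50 + C**2)
(V(-15) - 49892)*(D(166) + M(-132)) = (-3*(-15) - 49892)*(-91/166 + (-50 + (-132)**2)) = (45 - 49892)*(-91*1/166 + (-50 + 17424)) = -49847*(-91/166 + 17374) = -49847*2883993/166 = -143758399071/166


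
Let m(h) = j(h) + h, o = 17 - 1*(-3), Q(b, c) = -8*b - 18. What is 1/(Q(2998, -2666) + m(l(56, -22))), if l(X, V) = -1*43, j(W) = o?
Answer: -1/24025 ≈ -4.1623e-5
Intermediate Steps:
Q(b, c) = -18 - 8*b
o = 20 (o = 17 + 3 = 20)
j(W) = 20
l(X, V) = -43
m(h) = 20 + h
1/(Q(2998, -2666) + m(l(56, -22))) = 1/((-18 - 8*2998) + (20 - 43)) = 1/((-18 - 23984) - 23) = 1/(-24002 - 23) = 1/(-24025) = -1/24025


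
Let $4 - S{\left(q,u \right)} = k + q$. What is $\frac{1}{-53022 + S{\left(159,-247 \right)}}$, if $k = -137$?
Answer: $- \frac{1}{53040} \approx -1.8854 \cdot 10^{-5}$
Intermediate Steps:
$S{\left(q,u \right)} = 141 - q$ ($S{\left(q,u \right)} = 4 - \left(-137 + q\right) = 141 - q$)
$\frac{1}{-53022 + S{\left(159,-247 \right)}} = \frac{1}{-53022 + \left(141 - 159\right)} = \frac{1}{-53022 - 18} = \frac{1}{-53040} = - \frac{1}{53040}$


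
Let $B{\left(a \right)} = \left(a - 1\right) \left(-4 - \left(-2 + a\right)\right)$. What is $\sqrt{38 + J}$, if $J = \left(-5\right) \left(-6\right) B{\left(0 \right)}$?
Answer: $7 \sqrt{2} \approx 9.8995$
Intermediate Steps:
$B{\left(a \right)} = \left(-1 + a\right) \left(-2 - a\right)$
$J = 60$ ($J = \left(-5\right) \left(-6\right) \left(2 - 0 - 0^{2}\right) = 30 \left(2 + 0 - 0\right) = 30 \left(2 + 0 + 0\right) = 30 \cdot 2 = 60$)
$\sqrt{38 + J} = \sqrt{38 + 60} = \sqrt{98} = 7 \sqrt{2}$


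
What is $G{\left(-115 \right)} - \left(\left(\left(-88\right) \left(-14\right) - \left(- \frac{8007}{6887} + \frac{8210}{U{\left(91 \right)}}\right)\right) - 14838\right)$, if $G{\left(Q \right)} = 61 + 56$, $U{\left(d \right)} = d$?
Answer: $\frac{8656251024}{626717} \approx 13812.0$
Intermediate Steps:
$G{\left(Q \right)} = 117$
$G{\left(-115 \right)} - \left(\left(\left(-88\right) \left(-14\right) - \left(- \frac{8007}{6887} + \frac{8210}{U{\left(91 \right)}}\right)\right) - 14838\right) = 117 - \left(\left(\left(-88\right) \left(-14\right) - \left(- \frac{8007}{6887} + \frac{8210}{91}\right)\right) - 14838\right) = 117 - \left(\left(1232 - \frac{55813633}{626717}\right) - 14838\right) = 117 - \left(\frac{716301711}{626717} - 14838\right) = 117 - - \frac{8582925135}{626717} = 117 + \frac{8582925135}{626717} = \frac{8656251024}{626717}$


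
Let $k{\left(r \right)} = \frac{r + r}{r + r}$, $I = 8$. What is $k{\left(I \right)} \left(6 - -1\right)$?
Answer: $7$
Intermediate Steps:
$k{\left(r \right)} = 1$ ($k{\left(r \right)} = \frac{2 r}{2 r} = 2 r \frac{1}{2 r} = 1$)
$k{\left(I \right)} \left(6 - -1\right) = 1 \left(6 - -1\right) = 1 \left(6 + 1\right) = 1 \cdot 7 = 7$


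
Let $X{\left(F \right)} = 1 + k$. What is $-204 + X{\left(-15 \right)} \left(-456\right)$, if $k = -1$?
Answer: $-204$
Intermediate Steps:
$X{\left(F \right)} = 0$ ($X{\left(F \right)} = 1 - 1 = 0$)
$-204 + X{\left(-15 \right)} \left(-456\right) = -204 + 0 \left(-456\right) = -204 + 0 = -204$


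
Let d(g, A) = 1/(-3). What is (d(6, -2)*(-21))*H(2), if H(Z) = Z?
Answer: 14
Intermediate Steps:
d(g, A) = -1/3
(d(6, -2)*(-21))*H(2) = -1/3*(-21)*2 = 7*2 = 14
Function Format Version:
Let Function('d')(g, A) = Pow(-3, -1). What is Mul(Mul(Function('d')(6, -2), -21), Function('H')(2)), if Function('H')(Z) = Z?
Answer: 14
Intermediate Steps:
Function('d')(g, A) = Rational(-1, 3)
Mul(Mul(Function('d')(6, -2), -21), Function('H')(2)) = Mul(Mul(Rational(-1, 3), -21), 2) = Mul(7, 2) = 14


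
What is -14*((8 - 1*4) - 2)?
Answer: -28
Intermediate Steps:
-14*((8 - 1*4) - 2) = -14*((8 - 4) - 2) = -14*(4 - 2) = -14*2 = -28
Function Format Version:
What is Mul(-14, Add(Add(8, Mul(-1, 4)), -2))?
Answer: -28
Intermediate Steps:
Mul(-14, Add(Add(8, Mul(-1, 4)), -2)) = Mul(-14, Add(Add(8, -4), -2)) = Mul(-14, Add(4, -2)) = Mul(-14, 2) = -28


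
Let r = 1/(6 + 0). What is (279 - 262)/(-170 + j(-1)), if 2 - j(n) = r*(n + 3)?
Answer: -51/505 ≈ -0.10099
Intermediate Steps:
r = ⅙ (r = 1/6 = ⅙ ≈ 0.16667)
j(n) = 3/2 - n/6 (j(n) = 2 - (n + 3)/6 = 2 - (3 + n)/6 = 2 - (½ + n/6) = 2 + (-½ - n/6) = 3/2 - n/6)
(279 - 262)/(-170 + j(-1)) = (279 - 262)/(-170 + (3/2 - ⅙*(-1))) = 17/(-170 + (3/2 + ⅙)) = 17/(-170 + 5/3) = 17/(-505/3) = 17*(-3/505) = -51/505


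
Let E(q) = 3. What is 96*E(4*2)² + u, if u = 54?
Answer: 918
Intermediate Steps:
96*E(4*2)² + u = 96*3² + 54 = 96*9 + 54 = 864 + 54 = 918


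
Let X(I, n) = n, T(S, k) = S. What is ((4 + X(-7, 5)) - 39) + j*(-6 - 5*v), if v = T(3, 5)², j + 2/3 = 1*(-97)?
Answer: 4951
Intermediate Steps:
j = -293/3 (j = -⅔ + 1*(-97) = -⅔ - 97 = -293/3 ≈ -97.667)
v = 9 (v = 3² = 9)
((4 + X(-7, 5)) - 39) + j*(-6 - 5*v) = ((4 + 5) - 39) - 293*(-6 - 5*9)/3 = (9 - 39) - 293*(-6 - 45)/3 = -30 - 293/3*(-51) = -30 + 4981 = 4951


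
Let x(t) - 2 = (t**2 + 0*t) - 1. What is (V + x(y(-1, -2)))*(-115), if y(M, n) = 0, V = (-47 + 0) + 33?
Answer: 1495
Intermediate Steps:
V = -14 (V = -47 + 33 = -14)
x(t) = 1 + t**2 (x(t) = 2 + ((t**2 + 0*t) - 1) = 2 + ((t**2 + 0) - 1) = 2 + (t**2 - 1) = 2 + (-1 + t**2) = 1 + t**2)
(V + x(y(-1, -2)))*(-115) = (-14 + (1 + 0**2))*(-115) = (-14 + (1 + 0))*(-115) = (-14 + 1)*(-115) = -13*(-115) = 1495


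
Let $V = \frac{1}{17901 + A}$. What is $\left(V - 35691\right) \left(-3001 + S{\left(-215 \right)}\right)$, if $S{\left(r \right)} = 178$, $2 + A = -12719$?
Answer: $\frac{521914486917}{5180} \approx 1.0076 \cdot 10^{8}$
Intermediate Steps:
$A = -12721$ ($A = -2 - 12719 = -12721$)
$V = \frac{1}{5180}$ ($V = \frac{1}{17901 - 12721} = \frac{1}{5180} \approx 0.00019305$)
$\left(V - 35691\right) \left(-3001 + S{\left(-215 \right)}\right) = \left(\frac{1}{5180} - 35691\right) \left(-3001 + 178\right) = \left(- \frac{184879379}{5180}\right) \left(-2823\right) = \frac{521914486917}{5180}$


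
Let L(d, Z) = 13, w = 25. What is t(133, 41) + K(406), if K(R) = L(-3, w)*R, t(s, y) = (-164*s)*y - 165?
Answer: -889179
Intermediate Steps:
t(s, y) = -165 - 164*s*y (t(s, y) = -164*s*y - 165 = -165 - 164*s*y)
K(R) = 13*R
t(133, 41) + K(406) = (-165 - 164*133*41) + 13*406 = (-165 - 894292) + 5278 = -894457 + 5278 = -889179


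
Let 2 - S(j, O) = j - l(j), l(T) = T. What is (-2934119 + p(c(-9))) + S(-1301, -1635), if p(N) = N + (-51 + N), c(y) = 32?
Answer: -2934104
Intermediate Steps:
p(N) = -51 + 2*N
S(j, O) = 2 (S(j, O) = 2 - (j - j) = 2 - 1*0 = 2 + 0 = 2)
(-2934119 + p(c(-9))) + S(-1301, -1635) = (-2934119 + (-51 + 2*32)) + 2 = (-2934119 + (-51 + 64)) + 2 = (-2934119 + 13) + 2 = -2934106 + 2 = -2934104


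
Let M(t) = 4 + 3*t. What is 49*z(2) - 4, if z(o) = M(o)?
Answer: 486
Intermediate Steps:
z(o) = 4 + 3*o
49*z(2) - 4 = 49*(4 + 3*2) - 4 = 49*(4 + 6) - 4 = 49*10 - 4 = 490 - 4 = 486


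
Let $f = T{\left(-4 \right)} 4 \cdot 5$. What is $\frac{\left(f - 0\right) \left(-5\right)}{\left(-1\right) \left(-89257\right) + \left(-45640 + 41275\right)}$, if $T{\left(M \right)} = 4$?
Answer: $- \frac{100}{21223} \approx -0.0047119$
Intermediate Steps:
$f = 80$ ($f = 4 \cdot 4 \cdot 5 = 16 \cdot 5 = 80$)
$\frac{\left(f - 0\right) \left(-5\right)}{\left(-1\right) \left(-89257\right) + \left(-45640 + 41275\right)} = \frac{\left(80 - 0\right) \left(-5\right)}{\left(-1\right) \left(-89257\right) + \left(-45640 + 41275\right)} = \frac{\left(80 + \left(-4 + 4\right)\right) \left(-5\right)}{89257 - 4365} = \frac{\left(80 + 0\right) \left(-5\right)}{84892} = 80 \left(-5\right) \frac{1}{84892} = \left(-400\right) \frac{1}{84892} = - \frac{100}{21223}$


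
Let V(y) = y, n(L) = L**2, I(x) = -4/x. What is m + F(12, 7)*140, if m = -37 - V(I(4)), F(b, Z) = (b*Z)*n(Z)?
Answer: 576204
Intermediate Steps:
F(b, Z) = b*Z**3 (F(b, Z) = (b*Z)*Z**2 = (Z*b)*Z**2 = b*Z**3)
m = -36 (m = -37 - (-4)/4 = -37 - 1*(-1) = -37 + 1 = -36)
m + F(12, 7)*140 = -36 + (12*7**3)*140 = -36 + (12*343)*140 = -36 + 4116*140 = -36 + 576240 = 576204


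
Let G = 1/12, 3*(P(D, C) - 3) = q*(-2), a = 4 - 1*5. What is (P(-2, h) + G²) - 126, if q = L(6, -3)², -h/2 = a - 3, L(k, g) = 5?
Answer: -20111/144 ≈ -139.66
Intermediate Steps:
a = -1 (a = 4 - 5 = -1)
h = 8 (h = -2*(-1 - 3) = -2*(-4) = 8)
q = 25 (q = 5² = 25)
P(D, C) = -41/3 (P(D, C) = 3 + (25*(-2))/3 = 3 + (⅓)*(-50) = 3 - 50/3 = -41/3)
G = 1/12 ≈ 0.083333
(P(-2, h) + G²) - 126 = (-41/3 + (1/12)²) - 126 = (-41/3 + 1/144) - 126 = -1967/144 - 126 = -20111/144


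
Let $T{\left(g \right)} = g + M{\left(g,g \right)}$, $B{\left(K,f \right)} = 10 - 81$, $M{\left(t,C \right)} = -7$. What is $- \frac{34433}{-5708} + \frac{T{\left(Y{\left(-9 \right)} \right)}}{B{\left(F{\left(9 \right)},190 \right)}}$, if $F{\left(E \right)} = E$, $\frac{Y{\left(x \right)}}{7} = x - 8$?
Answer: $\frac{3163951}{405268} \approx 7.8071$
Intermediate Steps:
$Y{\left(x \right)} = -56 + 7 x$ ($Y{\left(x \right)} = 7 \left(x - 8\right) = 7 \left(-8 + x\right) = -56 + 7 x$)
$B{\left(K,f \right)} = -71$ ($B{\left(K,f \right)} = 10 - 81 = -71$)
$T{\left(g \right)} = -7 + g$ ($T{\left(g \right)} = g - 7 = -7 + g$)
$- \frac{34433}{-5708} + \frac{T{\left(Y{\left(-9 \right)} \right)}}{B{\left(F{\left(9 \right)},190 \right)}} = - \frac{34433}{-5708} + \frac{-7 + \left(-56 + 7 \left(-9\right)\right)}{-71} = \left(-34433\right) \left(- \frac{1}{5708}\right) + \left(-7 - 119\right) \left(- \frac{1}{71}\right) = \frac{34433}{5708} + \left(-7 - 119\right) \left(- \frac{1}{71}\right) = \frac{34433}{5708} - - \frac{126}{71} = \frac{34433}{5708} + \frac{126}{71} = \frac{3163951}{405268}$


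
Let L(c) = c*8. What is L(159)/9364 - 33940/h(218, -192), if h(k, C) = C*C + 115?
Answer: -67694218/86567839 ≈ -0.78198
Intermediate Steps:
L(c) = 8*c
h(k, C) = 115 + C**2 (h(k, C) = C**2 + 115 = 115 + C**2)
L(159)/9364 - 33940/h(218, -192) = (8*159)/9364 - 33940/(115 + (-192)**2) = 1272*(1/9364) - 33940/(115 + 36864) = 318/2341 - 33940/36979 = -67694218/86567839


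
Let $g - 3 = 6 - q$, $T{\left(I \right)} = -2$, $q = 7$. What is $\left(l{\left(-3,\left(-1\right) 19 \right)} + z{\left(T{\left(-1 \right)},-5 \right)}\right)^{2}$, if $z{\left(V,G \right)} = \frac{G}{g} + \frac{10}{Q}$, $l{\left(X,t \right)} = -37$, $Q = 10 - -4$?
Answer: $\frac{294849}{196} \approx 1504.3$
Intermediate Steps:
$Q = 14$ ($Q = 10 + 4 = 14$)
$g = 2$ ($g = 3 + \left(6 - 7\right) = 3 - 1 = 2$)
$z{\left(V,G \right)} = \frac{5}{7} + \frac{G}{2}$ ($z{\left(V,G \right)} = \frac{G}{2} + \frac{10}{14} = G \frac{1}{2} + 10 \cdot \frac{1}{14} = \frac{G}{2} + \frac{5}{7} = \frac{5}{7} + \frac{G}{2}$)
$\left(l{\left(-3,\left(-1\right) 19 \right)} + z{\left(T{\left(-1 \right)},-5 \right)}\right)^{2} = \left(-37 + \left(\frac{5}{7} + \frac{1}{2} \left(-5\right)\right)\right)^{2} = \left(-37 + \left(\frac{5}{7} - \frac{5}{2}\right)\right)^{2} = \left(-37 - \frac{25}{14}\right)^{2} = \left(- \frac{543}{14}\right)^{2} = \frac{294849}{196}$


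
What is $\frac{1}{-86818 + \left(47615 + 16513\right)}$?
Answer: $- \frac{1}{22690} \approx -4.4072 \cdot 10^{-5}$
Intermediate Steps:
$\frac{1}{-86818 + \left(47615 + 16513\right)} = \frac{1}{-86818 + 64128} = \frac{1}{-22690} = - \frac{1}{22690}$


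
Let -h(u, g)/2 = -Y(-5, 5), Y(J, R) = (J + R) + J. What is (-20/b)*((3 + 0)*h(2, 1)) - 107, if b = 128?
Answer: -1637/16 ≈ -102.31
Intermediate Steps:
Y(J, R) = R + 2*J
h(u, g) = -10 (h(u, g) = -(-2)*(5 + 2*(-5)) = -(-2)*(5 - 10) = -(-2)*(-5) = -2*5 = -10)
(-20/b)*((3 + 0)*h(2, 1)) - 107 = (-20/128)*((3 + 0)*(-10)) - 107 = (-20*1/128)*(3*(-10)) - 107 = -5/32*(-30) - 107 = 75/16 - 107 = -1637/16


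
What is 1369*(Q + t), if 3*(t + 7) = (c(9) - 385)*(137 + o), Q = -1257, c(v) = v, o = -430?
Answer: 145628744/3 ≈ 4.8543e+7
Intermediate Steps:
t = 110147/3 (t = -7 + ((9 - 385)*(137 - 430))/3 = -7 + (-376*(-293))/3 = -7 + (⅓)*110168 = -7 + 110168/3 = 110147/3 ≈ 36716.)
1369*(Q + t) = 1369*(-1257 + 110147/3) = 1369*(106376/3) = 145628744/3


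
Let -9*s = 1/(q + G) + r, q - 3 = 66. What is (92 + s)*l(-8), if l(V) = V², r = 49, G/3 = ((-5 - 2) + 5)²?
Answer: 4038272/729 ≈ 5539.5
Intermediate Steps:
q = 69 (q = 3 + 66 = 69)
G = 12 (G = 3*((-5 - 2) + 5)² = 3*(-7 + 5)² = 3*(-2)² = 3*4 = 12)
s = -3970/729 (s = -(1/(69 + 12) + 49)/9 = -(1/81 + 49)/9 = -⅑*3970/81 = -3970/729 ≈ -5.4458)
(92 + s)*l(-8) = (92 - 3970/729)*(-8)² = (63098/729)*64 = 4038272/729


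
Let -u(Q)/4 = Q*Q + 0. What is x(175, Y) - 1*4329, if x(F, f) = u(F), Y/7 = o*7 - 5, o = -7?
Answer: -126829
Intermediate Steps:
Y = -378 (Y = 7*(-7*7 - 5) = 7*(-49 - 5) = 7*(-54) = -378)
u(Q) = -4*Q**2 (u(Q) = -4*(Q*Q + 0) = -4*(Q**2 + 0) = -4*Q**2)
x(F, f) = -4*F**2
x(175, Y) - 1*4329 = -4*175**2 - 1*4329 = -4*30625 - 4329 = -122500 - 4329 = -126829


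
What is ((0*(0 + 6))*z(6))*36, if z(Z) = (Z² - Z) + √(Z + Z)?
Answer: 0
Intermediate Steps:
z(Z) = Z² - Z + √2*√Z (z(Z) = (Z² - Z) + √(2*Z) = (Z² - Z) + √2*√Z = Z² - Z + √2*√Z)
((0*(0 + 6))*z(6))*36 = ((0*(0 + 6))*(6² - 1*6 + √2*√6))*36 = ((0*6)*(36 - 6 + 2*√3))*36 = (0*(30 + 2*√3))*36 = 0*36 = 0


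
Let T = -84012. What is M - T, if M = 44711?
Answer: 128723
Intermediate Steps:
M - T = 44711 - 1*(-84012) = 44711 + 84012 = 128723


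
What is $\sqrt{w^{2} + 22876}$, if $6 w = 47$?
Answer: $\frac{\sqrt{825745}}{6} \approx 151.45$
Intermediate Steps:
$w = \frac{47}{6}$ ($w = \frac{1}{6} \cdot 47 = \frac{47}{6} \approx 7.8333$)
$\sqrt{w^{2} + 22876} = \sqrt{\left(\frac{47}{6}\right)^{2} + 22876} = \sqrt{\frac{2209}{36} + 22876} = \sqrt{\frac{825745}{36}} = \frac{\sqrt{825745}}{6}$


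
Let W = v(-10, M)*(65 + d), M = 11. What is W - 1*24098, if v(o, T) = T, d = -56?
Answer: -23999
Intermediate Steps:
W = 99 (W = 11*(65 - 56) = 11*9 = 99)
W - 1*24098 = 99 - 1*24098 = 99 - 24098 = -23999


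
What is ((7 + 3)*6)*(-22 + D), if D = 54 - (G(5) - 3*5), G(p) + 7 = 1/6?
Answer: 3230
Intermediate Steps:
G(p) = -41/6 (G(p) = -7 + 1/6 = -7 + ⅙ = -41/6)
D = 455/6 (D = 54 - (-41/6 - 3*5) = 54 - (-41/6 - 15) = 54 - 1*(-131/6) = 54 + 131/6 = 455/6 ≈ 75.833)
((7 + 3)*6)*(-22 + D) = ((7 + 3)*6)*(-22 + 455/6) = (10*6)*(323/6) = 60*(323/6) = 3230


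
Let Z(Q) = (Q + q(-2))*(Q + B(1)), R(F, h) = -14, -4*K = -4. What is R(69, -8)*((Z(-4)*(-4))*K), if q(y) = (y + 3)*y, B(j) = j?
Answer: 1008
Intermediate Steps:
K = 1 (K = -¼*(-4) = 1)
q(y) = y*(3 + y) (q(y) = (3 + y)*y = y*(3 + y))
Z(Q) = (1 + Q)*(-2 + Q) (Z(Q) = (Q - 2*(3 - 2))*(Q + 1) = (Q - 2*1)*(1 + Q) = (Q - 2)*(1 + Q) = (-2 + Q)*(1 + Q) = (1 + Q)*(-2 + Q))
R(69, -8)*((Z(-4)*(-4))*K) = -14*(-2 + (-4)² - 1*(-4))*(-4) = -14*(-2 + 16 + 4)*(-4) = -14*18*(-4) = -(-1008) = -14*(-72) = 1008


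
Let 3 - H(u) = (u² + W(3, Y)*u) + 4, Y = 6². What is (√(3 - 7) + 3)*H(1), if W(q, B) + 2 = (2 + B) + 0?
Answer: -114 - 76*I ≈ -114.0 - 76.0*I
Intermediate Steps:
Y = 36
W(q, B) = B (W(q, B) = -2 + ((2 + B) + 0) = -2 + (2 + B) = B)
H(u) = -1 - u² - 36*u (H(u) = 3 - ((u² + 36*u) + 4) = 3 - (4 + u² + 36*u) = 3 + (-4 - u² - 36*u) = -1 - u² - 36*u)
(√(3 - 7) + 3)*H(1) = (√(3 - 7) + 3)*(-1 - 1*1² - 36*1) = (√(-4) + 3)*(-1 - 1*1 - 36) = (2*I + 3)*(-1 - 1 - 36) = (3 + 2*I)*(-38) = -114 - 76*I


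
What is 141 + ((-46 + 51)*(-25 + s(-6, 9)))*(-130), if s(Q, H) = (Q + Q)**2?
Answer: -77209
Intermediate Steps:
s(Q, H) = 4*Q**2 (s(Q, H) = (2*Q)**2 = 4*Q**2)
141 + ((-46 + 51)*(-25 + s(-6, 9)))*(-130) = 141 + ((-46 + 51)*(-25 + 4*(-6)**2))*(-130) = 141 + (5*(-25 + 4*36))*(-130) = 141 + (5*(-25 + 144))*(-130) = 141 + (5*119)*(-130) = 141 + 595*(-130) = 141 - 77350 = -77209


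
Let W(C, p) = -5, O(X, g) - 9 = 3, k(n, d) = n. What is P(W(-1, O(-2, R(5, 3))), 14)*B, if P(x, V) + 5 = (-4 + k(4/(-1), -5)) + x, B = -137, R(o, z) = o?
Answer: 2466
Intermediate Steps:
O(X, g) = 12 (O(X, g) = 9 + 3 = 12)
P(x, V) = -13 + x (P(x, V) = -5 + ((-4 + 4/(-1)) + x) = -5 + ((-4 + 4*(-1)) + x) = -5 + ((-4 - 4) + x) = -5 + (-8 + x) = -13 + x)
P(W(-1, O(-2, R(5, 3))), 14)*B = (-13 - 5)*(-137) = -18*(-137) = 2466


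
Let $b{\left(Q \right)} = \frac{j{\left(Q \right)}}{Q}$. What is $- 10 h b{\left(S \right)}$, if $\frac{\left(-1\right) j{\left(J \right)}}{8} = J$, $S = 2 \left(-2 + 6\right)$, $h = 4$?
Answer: $320$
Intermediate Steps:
$S = 8$ ($S = 2 \cdot 4 = 8$)
$j{\left(J \right)} = - 8 J$
$b{\left(Q \right)} = -8$ ($b{\left(Q \right)} = \frac{\left(-8\right) Q}{Q} = -8$)
$- 10 h b{\left(S \right)} = \left(-10\right) 4 \left(-8\right) = \left(-40\right) \left(-8\right) = 320$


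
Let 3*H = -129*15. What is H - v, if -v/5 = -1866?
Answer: -9975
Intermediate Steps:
v = 9330 (v = -5*(-1866) = 9330)
H = -645 (H = (-129*15)/3 = (⅓)*(-1935) = -645)
H - v = -645 - 1*9330 = -645 - 9330 = -9975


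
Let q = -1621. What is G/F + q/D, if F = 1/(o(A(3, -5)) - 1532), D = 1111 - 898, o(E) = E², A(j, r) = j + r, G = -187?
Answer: 60860147/213 ≈ 2.8573e+5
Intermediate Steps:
D = 213
F = -1/1528 (F = 1/((3 - 5)² - 1532) = 1/((-2)² - 1532) = 1/(4 - 1532) = 1/(-1528) = -1/1528 ≈ -0.00065445)
G/F + q/D = -187/(-1/1528) - 1621/213 = -187*(-1528) - 1621*1/213 = 285736 - 1621/213 = 60860147/213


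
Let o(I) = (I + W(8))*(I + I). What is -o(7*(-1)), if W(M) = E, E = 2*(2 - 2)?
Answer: -98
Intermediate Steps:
E = 0 (E = 2*0 = 0)
W(M) = 0
o(I) = 2*I**2 (o(I) = (I + 0)*(I + I) = I*(2*I) = 2*I**2)
-o(7*(-1)) = -2*(7*(-1))**2 = -2*(-7)**2 = -2*49 = -1*98 = -98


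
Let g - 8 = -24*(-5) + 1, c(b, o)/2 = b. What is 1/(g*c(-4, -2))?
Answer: -1/1032 ≈ -0.00096899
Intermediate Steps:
c(b, o) = 2*b
g = 129 (g = 8 + (-24*(-5) + 1) = 8 + (120 + 1) = 8 + 121 = 129)
1/(g*c(-4, -2)) = 1/(129*(2*(-4))) = 1/(129*(-8)) = 1/(-1032) = -1/1032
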